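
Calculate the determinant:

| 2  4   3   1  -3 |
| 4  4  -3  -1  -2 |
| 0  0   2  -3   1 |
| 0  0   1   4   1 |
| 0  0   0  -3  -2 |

The determinant is 152.

The matrix is block upper-triangular with a 2×2 block and a 3×3 block on the diagonal, so its determinant equals the product of the determinants of the diagonal blocks.
det of the 2×2 block = -8
det of the 3×3 block = -19
det = (-8)·(-19) = 152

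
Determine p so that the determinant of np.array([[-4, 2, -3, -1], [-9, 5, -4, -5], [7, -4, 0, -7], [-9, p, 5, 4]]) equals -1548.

Expanding along the row containing p, det(M) is linear in p: det(M) = (154)·p + (-932).
Set (154)·p + (-932) = -1548  ⇒  (154)·p = -616  ⇒  p = -4.

-4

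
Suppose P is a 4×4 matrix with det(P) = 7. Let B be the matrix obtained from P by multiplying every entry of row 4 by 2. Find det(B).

14

Scaling one row by 2 multiplies the determinant by 2.
det(B) = (2)·(7) = 14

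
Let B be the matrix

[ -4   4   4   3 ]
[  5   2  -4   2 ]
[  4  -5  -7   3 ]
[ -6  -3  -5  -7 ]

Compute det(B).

Expand along row 1:
  + (-4) · M_11   where M_11 = det([2 -4 2; -5 -7 3; -3 -5 -7]) = 312
  − (4) · M_12   where M_12 = det([5 -4 2; 4 -7 3; -6 -5 -7]) = 156
  + (4) · M_13   where M_13 = det([5 2 2; 4 -5 3; -6 -3 -7]) = 156
  − (3) · M_14   where M_14 = det([5 2 -4; 4 -5 -7; -6 -3 -5]) = 312
det = (+1)·(-4)·(312) + (-1)·(4)·(156) + (+1)·(4)·(156) + (-1)·(3)·(312) = -2184

The determinant is -2184.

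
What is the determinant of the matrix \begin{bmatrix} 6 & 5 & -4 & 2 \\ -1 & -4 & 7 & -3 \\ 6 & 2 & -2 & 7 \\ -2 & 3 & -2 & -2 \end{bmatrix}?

Expand along row 1:
  + (6) · M_11   where M_11 = det([-4 7 -3; 2 -2 7; 3 -2 -2]) = 97
  − (5) · M_12   where M_12 = det([-1 7 -3; 6 -2 7; -2 -2 -2]) = 16
  + (-4) · M_13   where M_13 = det([-1 -4 -3; 6 2 7; -2 3 -2]) = -33
  − (2) · M_14   where M_14 = det([-1 -4 7; 6 2 -2; -2 3 -2]) = 88
det = (+1)·(6)·(97) + (-1)·(5)·(16) + (+1)·(-4)·(-33) + (-1)·(2)·(88) = 458

458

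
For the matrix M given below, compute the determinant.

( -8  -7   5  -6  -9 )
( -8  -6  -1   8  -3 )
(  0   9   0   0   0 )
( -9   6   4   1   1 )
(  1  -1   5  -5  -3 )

27702

Expand along row 3 (it has 4 zeros):
  − (9) · M_32   where M_32 = det([-8 5 -6 -9; -8 -1 8 -3; -9 4 1 1; 1 5 -5 -3]) = -3078
det = (-1)·(9)·(-3078) = 27702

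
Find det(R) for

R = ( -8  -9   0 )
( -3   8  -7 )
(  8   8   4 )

Expand along row 1:
  + (-8) · |8 -7; 8 4| = (-8)·(32 − (-56)) = -704
  − (-9) · |-3 -7; 8 4| = −(-9)·(-12 − (-56)) = 396
Sum: (-704) + (396) = -308

The determinant is -308.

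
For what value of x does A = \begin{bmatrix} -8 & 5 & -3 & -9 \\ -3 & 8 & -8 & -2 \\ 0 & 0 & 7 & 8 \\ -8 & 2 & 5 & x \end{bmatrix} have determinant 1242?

-8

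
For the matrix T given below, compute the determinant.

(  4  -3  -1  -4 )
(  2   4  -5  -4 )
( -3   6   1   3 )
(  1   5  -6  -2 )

Expand along row 1:
  + (4) · M_11   where M_11 = det([4 -5 -4; 6 1 3; 5 -6 -2]) = 93
  − (-3) · M_12   where M_12 = det([2 -5 -4; -3 1 3; 1 -6 -2]) = -21
  + (-1) · M_13   where M_13 = det([2 4 -4; -3 6 3; 1 5 -2]) = 18
  − (-4) · M_14   where M_14 = det([2 4 -5; -3 6 1; 1 5 -6]) = -45
det = (+1)·(4)·(93) + (-1)·(-3)·(-21) + (+1)·(-1)·(18) + (-1)·(-4)·(-45) = 111

|T| = 111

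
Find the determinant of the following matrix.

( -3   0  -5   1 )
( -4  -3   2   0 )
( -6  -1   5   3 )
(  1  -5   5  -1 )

Expand along row 1 (it has 1 zero):
  + (-3) · M_11   where M_11 = det([-3 2 0; -1 5 3; -5 5 -1]) = 28
  + (-5) · M_13   where M_13 = det([-4 -3 0; -6 -1 3; 1 -5 -1]) = -55
  − (1) · M_14   where M_14 = det([-4 -3 2; -6 -1 5; 1 -5 5]) = -123
det = (+1)·(-3)·(28) + (+1)·(-5)·(-55) + (-1)·(1)·(-123) = 314

314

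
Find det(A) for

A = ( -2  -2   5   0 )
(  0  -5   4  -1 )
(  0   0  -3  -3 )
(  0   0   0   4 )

A is upper triangular, so det(A) is the product of the diagonal entries:
det = (-2) · (-5) · (-3) · (4) = -120

-120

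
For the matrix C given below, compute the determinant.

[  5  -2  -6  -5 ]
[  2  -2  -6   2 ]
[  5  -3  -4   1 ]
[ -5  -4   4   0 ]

|C| = 1006

Expand along row 4 (it has 1 zero):
  − (-5) · M_41   where M_41 = det([-2 -6 -5; -2 -6 2; -3 -4 1]) = 70
  + (-4) · M_42   where M_42 = det([5 -6 -5; 2 -6 2; 5 -4 1]) = -148
  − (4) · M_43   where M_43 = det([5 -2 -5; 2 -2 2; 5 -3 1]) = -16
det = (-1)·(-5)·(70) + (+1)·(-4)·(-148) + (-1)·(4)·(-16) = 1006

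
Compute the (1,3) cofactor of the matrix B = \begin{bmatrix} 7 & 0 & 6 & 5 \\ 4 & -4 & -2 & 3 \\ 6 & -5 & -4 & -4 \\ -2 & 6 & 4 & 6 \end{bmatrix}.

Delete row 1 and column 3; the remaining 3×3 submatrix is [4 -4 3; 6 -5 -4; -2 6 6].
Its determinant is 166.
The cofactor carries sign (−1)^(1+3) = +1, so C_{1,3} = +(166) = 166.

The cofactor is 166.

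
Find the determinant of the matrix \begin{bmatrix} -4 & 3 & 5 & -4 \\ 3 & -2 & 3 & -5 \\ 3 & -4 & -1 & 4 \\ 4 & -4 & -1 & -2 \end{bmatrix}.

The determinant is 195.

Expand along row 1:
  + (-4) · M_11   where M_11 = det([-2 3 -5; -4 -1 4; -4 -1 -2]) = -84
  − (3) · M_12   where M_12 = det([3 3 -5; 3 -1 4; 4 -1 -2]) = 79
  + (5) · M_13   where M_13 = det([3 -2 -5; 3 -4 4; 4 -4 -2]) = 8
  − (-4) · M_14   where M_14 = det([3 -2 3; 3 -4 -1; 4 -4 -1]) = 14
det = (+1)·(-4)·(-84) + (-1)·(3)·(79) + (+1)·(5)·(8) + (-1)·(-4)·(14) = 195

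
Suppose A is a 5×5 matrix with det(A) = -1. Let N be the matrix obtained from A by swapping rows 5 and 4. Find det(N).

Swapping two rows multiplies the determinant by −1.
det(N) = (-1)·(-1) = 1

|N| = 1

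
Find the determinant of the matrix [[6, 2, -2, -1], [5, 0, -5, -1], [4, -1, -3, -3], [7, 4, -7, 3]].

Expand along row 2 (it has 1 zero):
  − (5) · M_21   where M_21 = det([2 -2 -1; -1 -3 -3; 4 -7 3]) = -61
  − (-5) · M_23   where M_23 = det([6 2 -1; 4 -1 -3; 7 4 3]) = -35
  + (-1) · M_24   where M_24 = det([6 2 -2; 4 -1 -3; 7 4 -7]) = 82
det = (-1)·(5)·(-61) + (-1)·(-5)·(-35) + (+1)·(-1)·(82) = 48

The determinant is 48.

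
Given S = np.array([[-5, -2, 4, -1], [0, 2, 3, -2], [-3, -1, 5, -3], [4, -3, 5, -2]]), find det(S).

det(S) = -162

Expand along row 2 (it has 1 zero):
  + (2) · M_22   where M_22 = det([-5 4 -1; -3 5 -3; 4 5 -2]) = -62
  − (3) · M_23   where M_23 = det([-5 -2 -1; -3 -1 -3; 4 -3 -2]) = 58
  + (-2) · M_24   where M_24 = det([-5 -2 4; -3 -1 5; 4 -3 5]) = -68
det = (+1)·(2)·(-62) + (-1)·(3)·(58) + (+1)·(-2)·(-68) = -162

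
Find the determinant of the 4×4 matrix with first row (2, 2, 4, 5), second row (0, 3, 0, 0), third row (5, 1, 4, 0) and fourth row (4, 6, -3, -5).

The determinant is -285.

Expand along row 2 (it has 3 zeros):
  + (3) · M_22   where M_22 = det([2 4 5; 5 4 0; 4 -3 -5]) = -95
det = (+1)·(3)·(-95) = -285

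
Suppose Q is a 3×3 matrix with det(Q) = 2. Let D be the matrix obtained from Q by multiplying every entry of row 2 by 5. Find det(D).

det(D) = 10

Scaling one row by 5 multiplies the determinant by 5.
det(D) = (5)·(2) = 10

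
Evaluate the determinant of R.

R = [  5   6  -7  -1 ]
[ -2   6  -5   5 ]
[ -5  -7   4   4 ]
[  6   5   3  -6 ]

-801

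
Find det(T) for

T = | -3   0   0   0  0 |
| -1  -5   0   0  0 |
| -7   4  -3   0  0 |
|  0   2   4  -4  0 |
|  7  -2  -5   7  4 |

T is lower triangular, so det(T) is the product of the diagonal entries:
det = (-3) · (-5) · (-3) · (-4) · (4) = 720

|T| = 720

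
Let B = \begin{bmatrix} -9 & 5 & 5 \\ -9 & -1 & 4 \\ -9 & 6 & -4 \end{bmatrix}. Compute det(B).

Expand along row 1:
  + (-9) · |-1 4; 6 -4| = (-9)·(4 − 24) = 180
  − 5 · |-9 4; -9 -4| = −5·(36 − (-36)) = -360
  + 5 · |-9 -1; -9 6| = 5·(-54 − 9) = -315
Sum: (180) + (-360) + (-315) = -495

det(B) = -495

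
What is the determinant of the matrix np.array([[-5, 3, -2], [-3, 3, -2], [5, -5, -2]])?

Expand along column 1:
  + (-5) · |3 -2; -5 -2| = (-5)·(-6 − 10) = 80
  − (-3) · |3 -2; -5 -2| = −(-3)·(-6 − 10) = -48
  + 5 · |3 -2; 3 -2| = 5·(-6 − (-6)) = 0
Sum: (80) + (-48) + (0) = 32

32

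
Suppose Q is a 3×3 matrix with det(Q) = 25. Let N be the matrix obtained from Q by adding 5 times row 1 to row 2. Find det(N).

25

Adding a multiple of one row to another leaves the determinant unchanged.
det(N) = (1)·(25) = 25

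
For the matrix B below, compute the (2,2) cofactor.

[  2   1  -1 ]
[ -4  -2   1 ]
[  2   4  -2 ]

Delete row 2 and column 2; the remaining 2×2 submatrix is [2 -1; 2 -2].
Its determinant is 2·(-2) − (-1)·2 = -2.
The cofactor carries sign (−1)^(2+2) = +1, so C_{2,2} = +(-2) = -2.

The cofactor is -2.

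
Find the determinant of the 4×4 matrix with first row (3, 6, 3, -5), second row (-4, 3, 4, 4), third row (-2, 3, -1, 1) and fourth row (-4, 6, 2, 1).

219

Expand along row 1:
  + (3) · M_11   where M_11 = det([3 4 4; 3 -1 1; 6 2 1]) = 51
  − (6) · M_12   where M_12 = det([-4 4 4; -2 -1 1; -4 2 1]) = -28
  + (3) · M_13   where M_13 = det([-4 3 4; -2 3 1; -4 6 1]) = 6
  − (-5) · M_14   where M_14 = det([-4 3 4; -2 3 -1; -4 6 2]) = -24
det = (+1)·(3)·(51) + (-1)·(6)·(-28) + (+1)·(3)·(6) + (-1)·(-5)·(-24) = 219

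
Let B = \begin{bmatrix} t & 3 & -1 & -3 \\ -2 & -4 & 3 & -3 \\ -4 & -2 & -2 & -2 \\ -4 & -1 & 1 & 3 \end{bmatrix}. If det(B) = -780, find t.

t = -7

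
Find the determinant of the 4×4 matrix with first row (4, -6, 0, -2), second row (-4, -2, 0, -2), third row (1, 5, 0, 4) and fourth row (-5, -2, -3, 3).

Expand along column 3 (it has 3 zeros):
  − (-3) · M_43   where M_43 = det([4 -6 -2; -4 -2 -2; 1 5 4]) = -40
det = (-1)·(-3)·(-40) = -120

-120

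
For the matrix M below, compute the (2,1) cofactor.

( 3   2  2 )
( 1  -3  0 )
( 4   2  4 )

The cofactor is -4.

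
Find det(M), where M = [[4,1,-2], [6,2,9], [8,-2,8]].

Expand along column 1:
  + 4 · |2 9; -2 8| = 4·(16 − (-18)) = 136
  − 6 · |1 -2; -2 8| = −6·(8 − 4) = -24
  + 8 · |1 -2; 2 9| = 8·(9 − (-4)) = 104
Sum: (136) + (-24) + (104) = 216

216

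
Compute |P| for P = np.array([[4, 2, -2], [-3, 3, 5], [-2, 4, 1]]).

-70

Expand along row 1:
  + 4 · |3 5; 4 1| = 4·(3 − 20) = -68
  − 2 · |-3 5; -2 1| = −2·(-3 − (-10)) = -14
  + (-2) · |-3 3; -2 4| = (-2)·(-12 − (-6)) = 12
Sum: (-68) + (-14) + (12) = -70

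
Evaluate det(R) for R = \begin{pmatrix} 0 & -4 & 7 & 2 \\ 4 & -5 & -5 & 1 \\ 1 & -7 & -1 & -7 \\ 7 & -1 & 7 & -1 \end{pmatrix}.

4572

Expand along row 1 (it has 1 zero):
  − (-4) · M_12   where M_12 = det([4 -5 1; 1 -1 -7; 7 7 -1]) = 454
  + (7) · M_13   where M_13 = det([4 -5 1; 1 -7 -7; 7 -1 -1]) = 288
  − (2) · M_14   where M_14 = det([4 -5 -5; 1 -7 -1; 7 -1 7]) = -370
det = (-1)·(-4)·(454) + (+1)·(7)·(288) + (-1)·(2)·(-370) = 4572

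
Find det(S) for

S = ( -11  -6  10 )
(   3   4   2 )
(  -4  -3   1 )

The determinant is 26.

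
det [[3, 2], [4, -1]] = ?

-11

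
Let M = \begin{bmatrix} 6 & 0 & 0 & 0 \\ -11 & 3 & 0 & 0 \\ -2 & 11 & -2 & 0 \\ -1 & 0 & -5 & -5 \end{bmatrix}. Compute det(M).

M is lower triangular, so det(M) is the product of the diagonal entries:
det = (6) · (3) · (-2) · (-5) = 180

The determinant is 180.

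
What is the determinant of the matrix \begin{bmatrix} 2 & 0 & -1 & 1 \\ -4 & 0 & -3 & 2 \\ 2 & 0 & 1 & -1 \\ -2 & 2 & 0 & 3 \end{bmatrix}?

Expand along column 2 (it has 3 zeros):
  + (2) · M_42   where M_42 = det([2 -1 1; -4 -3 2; 2 1 -1]) = 4
det = (+1)·(2)·(4) = 8

The determinant is 8.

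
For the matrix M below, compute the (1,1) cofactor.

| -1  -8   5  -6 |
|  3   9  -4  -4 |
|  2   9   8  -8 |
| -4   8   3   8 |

Delete row 1 and column 1; the remaining 3×3 submatrix is [9 -4 -4; 9 8 -8; 8 3 8].
Its determinant is 1484.
The cofactor carries sign (−1)^(1+1) = +1, so C_{1,1} = +(1484) = 1484.

The cofactor is 1484.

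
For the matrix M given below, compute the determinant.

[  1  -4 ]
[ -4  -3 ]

-19

det(M) = 1·(-3) − (-4)·(-4) = -3 − 16 = -19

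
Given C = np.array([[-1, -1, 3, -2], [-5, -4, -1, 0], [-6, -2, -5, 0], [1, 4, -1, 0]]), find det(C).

Expand along column 4 (it has 3 zeros):
  − (-2) · M_14   where M_14 = det([-5 -4 -1; -6 -2 -5; 1 4 -1]) = -44
det = (-1)·(-2)·(-44) = -88

-88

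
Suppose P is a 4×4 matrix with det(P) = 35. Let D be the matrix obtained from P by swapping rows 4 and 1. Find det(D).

Swapping two rows multiplies the determinant by −1.
det(D) = (-1)·(35) = -35

det(D) = -35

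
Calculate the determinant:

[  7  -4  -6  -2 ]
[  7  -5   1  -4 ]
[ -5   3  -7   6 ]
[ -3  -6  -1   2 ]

-534

Expand along row 1:
  + (7) · M_11   where M_11 = det([-5 1 -4; 3 -7 6; -6 -1 2]) = 178
  − (-4) · M_12   where M_12 = det([7 1 -4; -5 -7 6; -3 -1 2]) = 0
  + (-6) · M_13   where M_13 = det([7 -5 -4; -5 3 6; -3 -6 2]) = 178
  − (-2) · M_14   where M_14 = det([7 -5 1; -5 3 -7; -3 -6 -1]) = -356
det = (+1)·(7)·(178) + (-1)·(-4)·(0) + (+1)·(-6)·(178) + (-1)·(-2)·(-356) = -534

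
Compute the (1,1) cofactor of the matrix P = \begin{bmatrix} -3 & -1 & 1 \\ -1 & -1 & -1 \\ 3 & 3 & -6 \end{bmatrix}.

Delete row 1 and column 1; the remaining 2×2 submatrix is [-1 -1; 3 -6].
Its determinant is (-1)·(-6) − (-1)·3 = 9.
The cofactor carries sign (−1)^(1+1) = +1, so C_{1,1} = +(9) = 9.

The cofactor is 9.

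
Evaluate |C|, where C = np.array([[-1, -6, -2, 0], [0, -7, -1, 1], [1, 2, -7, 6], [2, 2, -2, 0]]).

Expand along column 4 (it has 2 zeros):
  + (1) · M_24   where M_24 = det([-1 -6 -2; 1 2 -7; 2 2 -2]) = 66
  − (6) · M_34   where M_34 = det([-1 -6 -2; 0 -7 -1; 2 2 -2]) = -32
det = (+1)·(1)·(66) + (-1)·(6)·(-32) = 258

The determinant is 258.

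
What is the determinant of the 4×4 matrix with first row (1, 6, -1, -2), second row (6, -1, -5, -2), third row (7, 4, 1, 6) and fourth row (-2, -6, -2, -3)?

6

Expand along row 1:
  + (1) · M_11   where M_11 = det([-1 -5 -2; 4 1 6; -6 -2 -3]) = 115
  − (6) · M_12   where M_12 = det([6 -5 -2; 7 1 6; -2 -2 -3]) = 33
  + (-1) · M_13   where M_13 = det([6 -1 -2; 7 4 6; -2 -6 -3]) = 203
  − (-2) · M_14   where M_14 = det([6 -1 -5; 7 4 1; -2 -6 -2]) = 146
det = (+1)·(1)·(115) + (-1)·(6)·(33) + (+1)·(-1)·(203) + (-1)·(-2)·(146) = 6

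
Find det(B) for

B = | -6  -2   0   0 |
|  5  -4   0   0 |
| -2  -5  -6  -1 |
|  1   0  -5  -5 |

B is block lower-triangular with a 2×2 block and a 2×2 block on the diagonal, so its determinant equals the product of the determinants of the diagonal blocks.
det of the 2×2 block = 34
det of the 2×2 block = 25
det = (34)·(25) = 850

|B| = 850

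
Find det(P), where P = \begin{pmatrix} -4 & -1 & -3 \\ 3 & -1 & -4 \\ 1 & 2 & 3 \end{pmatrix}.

det(P) = -28

Expand along row 1:
  + (-4) · |-1 -4; 2 3| = (-4)·(-3 − (-8)) = -20
  − (-1) · |3 -4; 1 3| = −(-1)·(9 − (-4)) = 13
  + (-3) · |3 -1; 1 2| = (-3)·(6 − (-1)) = -21
Sum: (-20) + (13) + (-21) = -28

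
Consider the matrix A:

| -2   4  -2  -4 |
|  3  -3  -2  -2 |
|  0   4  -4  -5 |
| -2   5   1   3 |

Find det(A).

4

Expand along row 3 (it has 1 zero):
  − (4) · M_32   where M_32 = det([-2 -2 -4; 3 -2 -2; -2 1 3]) = 22
  + (-4) · M_33   where M_33 = det([-2 4 -4; 3 -3 -2; -2 5 3]) = -58
  − (-5) · M_34   where M_34 = det([-2 4 -2; 3 -3 -2; -2 5 1]) = -28
det = (-1)·(4)·(22) + (+1)·(-4)·(-58) + (-1)·(-5)·(-28) = 4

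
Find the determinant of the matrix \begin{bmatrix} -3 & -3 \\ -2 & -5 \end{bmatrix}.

9

det = (-3)·(-5) − (-3)·(-2) = 15 − 6 = 9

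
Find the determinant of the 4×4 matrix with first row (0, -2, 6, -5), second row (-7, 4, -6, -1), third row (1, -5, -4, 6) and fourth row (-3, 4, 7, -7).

773

Expand along row 1 (it has 1 zero):
  − (-2) · M_12   where M_12 = det([-7 -6 -1; 1 -4 6; -3 7 -7]) = 169
  + (6) · M_13   where M_13 = det([-7 4 -1; 1 -5 6; -3 4 -7]) = -110
  − (-5) · M_14   where M_14 = det([-7 4 -6; 1 -5 -4; -3 4 7]) = 219
det = (-1)·(-2)·(169) + (+1)·(6)·(-110) + (-1)·(-5)·(219) = 773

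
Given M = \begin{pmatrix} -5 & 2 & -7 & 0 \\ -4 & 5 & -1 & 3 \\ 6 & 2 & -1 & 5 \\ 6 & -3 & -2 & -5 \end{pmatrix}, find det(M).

Expand along row 1 (it has 1 zero):
  + (-5) · M_11   where M_11 = det([5 -1 3; 2 -1 5; -3 -2 -5]) = 59
  − (2) · M_12   where M_12 = det([-4 -1 3; 6 -1 5; 6 -2 -5]) = -138
  + (-7) · M_13   where M_13 = det([-4 5 3; 6 2 5; 6 -3 -5]) = 190
det = (+1)·(-5)·(59) + (-1)·(2)·(-138) + (+1)·(-7)·(190) = -1349

-1349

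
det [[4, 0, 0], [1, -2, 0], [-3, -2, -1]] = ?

8

The matrix is lower triangular, so the determinant is the product of the diagonal entries:
det = (4) · (-2) · (-1) = 8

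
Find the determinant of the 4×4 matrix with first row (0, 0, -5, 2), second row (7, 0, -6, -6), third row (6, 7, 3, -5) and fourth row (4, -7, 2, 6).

Expand along row 1 (it has 2 zeros):
  + (-5) · M_13   where M_13 = det([7 0 -6; 6 7 -5; 4 -7 6]) = 469
  − (2) · M_14   where M_14 = det([7 0 -6; 6 7 3; 4 -7 2]) = 665
det = (+1)·(-5)·(469) + (-1)·(2)·(665) = -3675

-3675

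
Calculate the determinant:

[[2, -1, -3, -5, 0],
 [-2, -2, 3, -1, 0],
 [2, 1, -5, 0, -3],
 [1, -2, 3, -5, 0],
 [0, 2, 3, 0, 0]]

The determinant is -351.

Expand along column 5 (it has 4 zeros):
  + (-3) · M_35   where M_35 = det([2 -1 -3 -5; -2 -2 3 -1; 1 -2 3 -5; 0 2 3 0]) = 117
det = (+1)·(-3)·(117) = -351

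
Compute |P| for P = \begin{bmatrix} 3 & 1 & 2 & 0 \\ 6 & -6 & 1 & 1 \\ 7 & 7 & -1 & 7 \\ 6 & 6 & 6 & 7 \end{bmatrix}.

Expand along row 1 (it has 1 zero):
  + (3) · M_11   where M_11 = det([-6 1 1; 7 -1 7; 6 6 7]) = 335
  − (1) · M_12   where M_12 = det([6 1 1; 7 -1 7; 6 6 7]) = -253
  + (2) · M_13   where M_13 = det([6 -6 1; 7 7 7; 6 6 7]) = 84
det = (+1)·(3)·(335) + (-1)·(1)·(-253) + (+1)·(2)·(84) = 1426

1426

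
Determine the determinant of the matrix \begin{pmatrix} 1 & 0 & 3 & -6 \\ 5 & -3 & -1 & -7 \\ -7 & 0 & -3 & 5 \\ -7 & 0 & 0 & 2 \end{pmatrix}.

The determinant is -171.

Expand along column 2 (it has 3 zeros):
  + (-3) · M_22   where M_22 = det([1 3 -6; -7 -3 5; -7 0 2]) = 57
det = (+1)·(-3)·(57) = -171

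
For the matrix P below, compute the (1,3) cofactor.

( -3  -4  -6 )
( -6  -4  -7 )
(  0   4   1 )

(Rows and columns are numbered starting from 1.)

Delete row 1 and column 3; the remaining 2×2 submatrix is [-6 -4; 0 4].
Its determinant is (-6)·4 − (-4)·0 = -24.
The cofactor carries sign (−1)^(1+3) = +1, so C_{1,3} = +(-24) = -24.

-24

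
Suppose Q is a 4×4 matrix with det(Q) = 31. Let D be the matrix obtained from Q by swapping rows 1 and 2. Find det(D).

Swapping two rows multiplies the determinant by −1.
det(D) = (-1)·(31) = -31

det(D) = -31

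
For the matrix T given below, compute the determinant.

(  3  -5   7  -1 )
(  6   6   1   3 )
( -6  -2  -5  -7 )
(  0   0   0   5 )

Expand along row 4 (it has 3 zeros):
  + (5) · M_44   where M_44 = det([3 -5 7; 6 6 1; -6 -2 -5]) = -36
det = (+1)·(5)·(-36) = -180

-180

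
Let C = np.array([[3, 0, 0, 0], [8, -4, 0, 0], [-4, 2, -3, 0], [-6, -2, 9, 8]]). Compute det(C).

C is lower triangular, so det(C) is the product of the diagonal entries:
det = (3) · (-4) · (-3) · (8) = 288

288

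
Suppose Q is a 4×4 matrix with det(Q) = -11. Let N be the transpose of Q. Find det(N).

-11

det(Qᵀ) = det(Q).
det(N) = (1)·(-11) = -11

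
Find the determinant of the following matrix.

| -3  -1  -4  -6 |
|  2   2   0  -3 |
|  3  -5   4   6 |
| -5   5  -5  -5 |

Expand along row 2 (it has 1 zero):
  − (2) · M_21   where M_21 = det([-1 -4 -6; -5 4 6; 5 -5 -5]) = -60
  + (2) · M_22   where M_22 = det([-3 -4 -6; 3 4 6; -5 -5 -5]) = 0
  + (-3) · M_24   where M_24 = det([-3 -1 -4; 3 -5 4; -5 5 -5]) = 30
det = (-1)·(2)·(-60) + (+1)·(2)·(0) + (+1)·(-3)·(30) = 30

30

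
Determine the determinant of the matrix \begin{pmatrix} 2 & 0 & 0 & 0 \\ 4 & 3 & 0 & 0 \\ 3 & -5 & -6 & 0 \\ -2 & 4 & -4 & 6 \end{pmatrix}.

The matrix is lower triangular, so the determinant is the product of the diagonal entries:
det = (2) · (3) · (-6) · (6) = -216

-216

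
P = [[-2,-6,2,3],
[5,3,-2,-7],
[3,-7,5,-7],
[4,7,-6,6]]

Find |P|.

The determinant is 885.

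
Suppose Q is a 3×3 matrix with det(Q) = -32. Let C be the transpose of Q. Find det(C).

-32

det(Qᵀ) = det(Q).
det(C) = (1)·(-32) = -32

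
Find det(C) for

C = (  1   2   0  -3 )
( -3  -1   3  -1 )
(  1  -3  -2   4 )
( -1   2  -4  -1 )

Expand along row 1 (it has 1 zero):
  + (1) · M_11   where M_11 = det([-1 3 -1; -3 -2 4; 2 -4 -1]) = -19
  − (2) · M_12   where M_12 = det([-3 3 -1; 1 -2 4; -1 -4 -1]) = -57
  − (-3) · M_14   where M_14 = det([-3 -1 3; 1 -3 -2; -1 2 -4]) = -57
det = (+1)·(1)·(-19) + (-1)·(2)·(-57) + (-1)·(-3)·(-57) = -76

-76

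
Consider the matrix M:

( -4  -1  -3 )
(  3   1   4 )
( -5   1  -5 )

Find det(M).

det(M) = 17

Expand along column 1:
  + (-4) · |1 4; 1 -5| = (-4)·(-5 − 4) = 36
  − 3 · |-1 -3; 1 -5| = −3·(5 − (-3)) = -24
  + (-5) · |-1 -3; 1 4| = (-5)·(-4 − (-3)) = 5
Sum: (36) + (-24) + (5) = 17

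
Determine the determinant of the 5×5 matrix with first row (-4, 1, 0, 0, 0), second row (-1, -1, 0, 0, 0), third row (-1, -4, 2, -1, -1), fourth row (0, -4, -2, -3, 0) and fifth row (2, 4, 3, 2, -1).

The matrix is block lower-triangular with a 2×2 block and a 3×3 block on the diagonal, so its determinant equals the product of the determinants of the diagonal blocks.
det of the 2×2 block = 5
det of the 3×3 block = 3
det = (5)·(3) = 15

15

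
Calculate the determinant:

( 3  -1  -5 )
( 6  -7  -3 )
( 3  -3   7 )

Expand along column 1:
  + 3 · |-7 -3; -3 7| = 3·(-49 − 9) = -174
  − 6 · |-1 -5; -3 7| = −6·(-7 − 15) = 132
  + 3 · |-1 -5; -7 -3| = 3·(3 − 35) = -96
Sum: (-174) + (132) + (-96) = -138

-138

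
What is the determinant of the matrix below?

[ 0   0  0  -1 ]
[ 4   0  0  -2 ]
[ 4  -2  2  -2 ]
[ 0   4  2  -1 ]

The determinant is -48.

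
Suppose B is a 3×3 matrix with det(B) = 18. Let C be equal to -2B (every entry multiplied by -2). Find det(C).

|C| = -144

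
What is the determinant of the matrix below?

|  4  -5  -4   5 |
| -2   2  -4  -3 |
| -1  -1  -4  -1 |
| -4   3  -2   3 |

-350

Expand along row 1:
  + (4) · M_11   where M_11 = det([2 -4 -3; -1 -4 -1; 3 -2 3]) = -70
  − (-5) · M_12   where M_12 = det([-2 -4 -3; -1 -4 -1; -4 -2 3]) = 42
  + (-4) · M_13   where M_13 = det([-2 2 -3; -1 -1 -1; -4 3 3]) = 35
  − (5) · M_14   where M_14 = det([-2 2 -4; -1 -1 -4; -4 3 -2]) = 28
det = (+1)·(4)·(-70) + (-1)·(-5)·(42) + (+1)·(-4)·(35) + (-1)·(5)·(28) = -350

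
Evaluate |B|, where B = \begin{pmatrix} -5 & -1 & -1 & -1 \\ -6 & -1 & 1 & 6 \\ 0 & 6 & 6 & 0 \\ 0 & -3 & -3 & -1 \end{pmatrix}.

-60

Expand along row 3 (it has 2 zeros):
  − (6) · M_32   where M_32 = det([-5 -1 -1; -6 1 6; 0 -3 -1]) = -97
  + (6) · M_33   where M_33 = det([-5 -1 -1; -6 -1 6; 0 -3 -1]) = -107
det = (-1)·(6)·(-97) + (+1)·(6)·(-107) = -60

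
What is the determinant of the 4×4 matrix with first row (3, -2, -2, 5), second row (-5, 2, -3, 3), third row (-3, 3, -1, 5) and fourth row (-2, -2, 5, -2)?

Expand along row 1:
  + (3) · M_11   where M_11 = det([2 -3 3; 3 -1 5; -2 5 -2]) = 5
  − (-2) · M_12   where M_12 = det([-5 -3 3; -3 -1 5; -2 5 -2]) = 112
  + (-2) · M_13   where M_13 = det([-5 2 3; -3 3 5; -2 -2 -2]) = -16
  − (5) · M_14   where M_14 = det([-5 2 -3; -3 3 -1; -2 -2 5]) = -67
det = (+1)·(3)·(5) + (-1)·(-2)·(112) + (+1)·(-2)·(-16) + (-1)·(5)·(-67) = 606

606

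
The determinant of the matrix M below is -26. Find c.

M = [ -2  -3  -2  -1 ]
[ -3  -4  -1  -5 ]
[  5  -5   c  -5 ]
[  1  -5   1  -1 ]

Expanding along the column containing c, det(M) is linear in c: det(M) = (47)·c + (-355).
Set (47)·c + (-355) = -26  ⇒  (47)·c = 329  ⇒  c = 7.

c = 7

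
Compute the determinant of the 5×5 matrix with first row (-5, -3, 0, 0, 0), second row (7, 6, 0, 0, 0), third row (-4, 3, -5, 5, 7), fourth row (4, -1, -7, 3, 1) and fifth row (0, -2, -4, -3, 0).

The matrix is block lower-triangular with a 2×2 block and a 3×3 block on the diagonal, so its determinant equals the product of the determinants of the diagonal blocks.
det of the 2×2 block = -9
det of the 3×3 block = 196
det = (-9)·(196) = -1764

-1764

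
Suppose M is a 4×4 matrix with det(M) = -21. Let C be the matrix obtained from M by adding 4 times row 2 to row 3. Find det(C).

Adding a multiple of one row to another leaves the determinant unchanged.
det(C) = (1)·(-21) = -21

-21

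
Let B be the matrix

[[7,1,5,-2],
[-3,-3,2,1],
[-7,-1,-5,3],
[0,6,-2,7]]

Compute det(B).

det(B) = 138

Expand along row 4 (it has 1 zero):
  + (6) · M_42   where M_42 = det([7 5 -2; -3 2 1; -7 -5 3]) = 29
  − (-2) · M_43   where M_43 = det([7 1 -2; -3 -3 1; -7 -1 3]) = -18
  + (7) · M_44   where M_44 = det([7 1 5; -3 -3 2; -7 -1 -5]) = 0
det = (+1)·(6)·(29) + (-1)·(-2)·(-18) + (+1)·(7)·(0) = 138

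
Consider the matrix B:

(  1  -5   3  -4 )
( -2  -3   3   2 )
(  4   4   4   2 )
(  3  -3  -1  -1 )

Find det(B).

|B| = -764

Expand along row 1:
  + (1) · M_11   where M_11 = det([-3 3 2; 4 4 2; -3 -1 -1]) = 16
  − (-5) · M_12   where M_12 = det([-2 3 2; 4 4 2; 3 -1 -1]) = 2
  + (3) · M_13   where M_13 = det([-2 -3 2; 4 4 2; 3 -3 -1]) = -82
  − (-4) · M_14   where M_14 = det([-2 -3 3; 4 4 4; 3 -3 -1]) = -136
det = (+1)·(1)·(16) + (-1)·(-5)·(2) + (+1)·(3)·(-82) + (-1)·(-4)·(-136) = -764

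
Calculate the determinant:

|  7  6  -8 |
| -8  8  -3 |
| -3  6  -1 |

The determinant is 268.

Expand along column 1:
  + 7 · |8 -3; 6 -1| = 7·(-8 − (-18)) = 70
  − (-8) · |6 -8; 6 -1| = −(-8)·(-6 − (-48)) = 336
  + (-3) · |6 -8; 8 -3| = (-3)·(-18 − (-64)) = -138
Sum: (70) + (336) + (-138) = 268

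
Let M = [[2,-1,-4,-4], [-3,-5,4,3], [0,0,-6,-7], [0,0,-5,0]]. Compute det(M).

455

M is block upper-triangular with a 2×2 block and a 2×2 block on the diagonal, so its determinant equals the product of the determinants of the diagonal blocks.
det of the 2×2 block = -13
det of the 2×2 block = -35
det = (-13)·(-35) = 455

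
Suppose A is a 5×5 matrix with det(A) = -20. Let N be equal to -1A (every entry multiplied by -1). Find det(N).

20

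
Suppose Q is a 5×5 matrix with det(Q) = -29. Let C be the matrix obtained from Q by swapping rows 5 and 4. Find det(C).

29

Swapping two rows multiplies the determinant by −1.
det(C) = (-1)·(-29) = 29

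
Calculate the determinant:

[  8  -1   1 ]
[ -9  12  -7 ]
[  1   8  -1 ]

284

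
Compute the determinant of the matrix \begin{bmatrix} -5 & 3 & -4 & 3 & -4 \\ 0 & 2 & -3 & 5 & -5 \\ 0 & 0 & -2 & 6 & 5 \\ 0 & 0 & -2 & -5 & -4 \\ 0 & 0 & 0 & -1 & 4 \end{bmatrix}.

The determinant is -1060.

The matrix is block upper-triangular with a 2×2 block and a 3×3 block on the diagonal, so its determinant equals the product of the determinants of the diagonal blocks.
det of the 2×2 block = -10
det of the 3×3 block = 106
det = (-10)·(106) = -1060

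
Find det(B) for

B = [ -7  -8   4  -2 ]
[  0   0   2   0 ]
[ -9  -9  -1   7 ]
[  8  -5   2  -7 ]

1728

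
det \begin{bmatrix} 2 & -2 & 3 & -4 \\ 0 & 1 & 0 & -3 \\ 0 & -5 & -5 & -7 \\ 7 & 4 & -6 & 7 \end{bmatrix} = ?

Expand along row 2 (it has 2 zeros):
  + (1) · M_22   where M_22 = det([2 3 -4; 0 -5 -7; 7 -6 7]) = -441
  + (-3) · M_24   where M_24 = det([2 -2 3; 0 -5 -5; 7 4 -6]) = 275
det = (+1)·(1)·(-441) + (+1)·(-3)·(275) = -1266

The determinant is -1266.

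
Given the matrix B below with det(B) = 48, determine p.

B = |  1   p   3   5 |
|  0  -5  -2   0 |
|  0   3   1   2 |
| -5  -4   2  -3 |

Expanding along the row containing p, det(B) is linear in p: det(B) = (-20)·p + (208).
Set (-20)·p + (208) = 48  ⇒  (-20)·p = -160  ⇒  p = 8.

p = 8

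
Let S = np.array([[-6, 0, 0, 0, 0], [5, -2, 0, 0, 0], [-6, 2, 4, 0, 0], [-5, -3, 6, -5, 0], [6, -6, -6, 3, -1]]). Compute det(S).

|S| = 240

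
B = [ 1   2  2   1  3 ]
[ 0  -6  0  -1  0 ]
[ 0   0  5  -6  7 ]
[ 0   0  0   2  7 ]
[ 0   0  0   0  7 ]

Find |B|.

B is upper triangular, so det(B) is the product of the diagonal entries:
det = (1) · (-6) · (5) · (2) · (7) = -420

|B| = -420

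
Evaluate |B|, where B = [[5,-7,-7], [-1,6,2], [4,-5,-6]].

Expand along row 1:
  + 5 · |6 2; -5 -6| = 5·(-36 − (-10)) = -130
  − (-7) · |-1 2; 4 -6| = −(-7)·(6 − 8) = -14
  + (-7) · |-1 6; 4 -5| = (-7)·(5 − 24) = 133
Sum: (-130) + (-14) + (133) = -11

-11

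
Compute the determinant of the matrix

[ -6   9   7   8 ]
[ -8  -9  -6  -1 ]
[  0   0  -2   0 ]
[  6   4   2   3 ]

Expand along row 3 (it has 3 zeros):
  + (-2) · M_33   where M_33 = det([-6 9 8; -8 -9 -1; 6 4 3]) = 476
det = (+1)·(-2)·(476) = -952

-952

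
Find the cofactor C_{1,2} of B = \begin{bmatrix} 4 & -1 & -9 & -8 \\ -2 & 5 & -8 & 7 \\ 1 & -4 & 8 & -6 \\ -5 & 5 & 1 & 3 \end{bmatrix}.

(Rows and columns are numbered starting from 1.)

The cofactor is -11.

Delete row 1 and column 2; the remaining 3×3 submatrix is [-2 -8 7; 1 8 -6; -5 1 3].
Its determinant is 11.
The cofactor carries sign (−1)^(1+2) = −1, so C_{1,2} = −(11) = -11.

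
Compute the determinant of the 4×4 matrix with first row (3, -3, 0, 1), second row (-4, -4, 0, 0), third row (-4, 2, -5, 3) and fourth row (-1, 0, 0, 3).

380

Expand along column 3 (it has 3 zeros):
  + (-5) · M_33   where M_33 = det([3 -3 1; -4 -4 0; -1 0 3]) = -76
det = (+1)·(-5)·(-76) = 380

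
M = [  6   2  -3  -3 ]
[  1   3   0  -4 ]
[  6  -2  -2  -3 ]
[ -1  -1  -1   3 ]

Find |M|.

-70

Expand along row 2 (it has 1 zero):
  − (1) · M_21   where M_21 = det([2 -3 -3; -2 -2 -3; -1 -1 3]) = -45
  + (3) · M_22   where M_22 = det([6 -3 -3; 6 -2 -3; -1 -1 3]) = 15
  + (-4) · M_24   where M_24 = det([6 2 -3; 6 -2 -2; -1 -1 -1]) = 40
det = (-1)·(1)·(-45) + (+1)·(3)·(15) + (+1)·(-4)·(40) = -70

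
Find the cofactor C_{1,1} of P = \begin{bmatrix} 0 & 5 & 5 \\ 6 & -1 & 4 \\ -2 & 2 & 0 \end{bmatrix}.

Delete row 1 and column 1; the remaining 2×2 submatrix is [-1 4; 2 0].
Its determinant is (-1)·0 − 4·2 = -8.
The cofactor carries sign (−1)^(1+1) = +1, so C_{1,1} = +(-8) = -8.

-8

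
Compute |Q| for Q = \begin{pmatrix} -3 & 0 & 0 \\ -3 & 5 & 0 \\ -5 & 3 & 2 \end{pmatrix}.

The determinant is -30.

Q is lower triangular, so det(Q) is the product of the diagonal entries:
det = (-3) · (5) · (2) = -30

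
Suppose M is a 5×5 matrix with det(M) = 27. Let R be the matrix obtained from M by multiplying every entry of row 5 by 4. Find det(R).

Scaling one row by 4 multiplies the determinant by 4.
det(R) = (4)·(27) = 108

det(R) = 108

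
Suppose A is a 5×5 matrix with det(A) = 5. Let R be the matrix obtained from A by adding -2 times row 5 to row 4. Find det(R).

5

Adding a multiple of one row to another leaves the determinant unchanged.
det(R) = (1)·(5) = 5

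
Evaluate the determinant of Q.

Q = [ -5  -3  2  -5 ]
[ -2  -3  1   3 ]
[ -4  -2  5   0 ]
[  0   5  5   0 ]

175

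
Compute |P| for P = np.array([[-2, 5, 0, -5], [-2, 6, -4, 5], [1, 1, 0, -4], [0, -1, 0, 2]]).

Expand along column 3 (it has 3 zeros):
  − (-4) · M_23   where M_23 = det([-2 5 -5; 1 1 -4; 0 -1 2]) = -1
det = (-1)·(-4)·(-1) = -4

-4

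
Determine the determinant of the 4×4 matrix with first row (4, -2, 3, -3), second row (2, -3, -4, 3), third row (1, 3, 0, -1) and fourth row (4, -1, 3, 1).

351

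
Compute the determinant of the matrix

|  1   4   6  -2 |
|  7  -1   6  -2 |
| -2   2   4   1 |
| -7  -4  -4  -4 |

The determinant is 1110.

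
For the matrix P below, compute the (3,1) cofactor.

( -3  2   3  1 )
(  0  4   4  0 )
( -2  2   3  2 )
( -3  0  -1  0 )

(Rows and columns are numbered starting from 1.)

-4

Delete row 3 and column 1; the remaining 3×3 submatrix is [2 3 1; 4 4 0; 0 -1 0].
Its determinant is -4.
The cofactor carries sign (−1)^(3+1) = +1, so C_{3,1} = +(-4) = -4.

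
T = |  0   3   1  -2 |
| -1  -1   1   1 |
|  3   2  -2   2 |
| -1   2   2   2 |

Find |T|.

Expand along row 1 (it has 1 zero):
  − (3) · M_12   where M_12 = det([-1 1 1; 3 -2 2; -1 2 2]) = 4
  + (1) · M_13   where M_13 = det([-1 -1 1; 3 2 2; -1 2 2]) = 16
  − (-2) · M_14   where M_14 = det([-1 -1 1; 3 2 -2; -1 2 2]) = 4
det = (-1)·(3)·(4) + (+1)·(1)·(16) + (-1)·(-2)·(4) = 12

The determinant is 12.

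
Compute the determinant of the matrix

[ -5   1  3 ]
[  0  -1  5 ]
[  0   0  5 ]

25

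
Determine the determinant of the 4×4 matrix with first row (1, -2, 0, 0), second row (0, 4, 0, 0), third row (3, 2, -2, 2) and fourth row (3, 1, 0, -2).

The matrix is block lower-triangular with a 2×2 block and a 2×2 block on the diagonal, so its determinant equals the product of the determinants of the diagonal blocks.
det of the 2×2 block = 4
det of the 2×2 block = 4
det = (4)·(4) = 16

16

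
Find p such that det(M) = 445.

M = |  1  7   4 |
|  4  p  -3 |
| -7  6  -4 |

Expanding along the row containing p, det(M) is linear in p: det(M) = (24)·p + (373).
Set (24)·p + (373) = 445  ⇒  (24)·p = 72  ⇒  p = 3.

p = 3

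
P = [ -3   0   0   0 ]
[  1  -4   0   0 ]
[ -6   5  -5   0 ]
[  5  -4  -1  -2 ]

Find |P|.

120

P is lower triangular, so det(P) is the product of the diagonal entries:
det = (-3) · (-4) · (-5) · (-2) = 120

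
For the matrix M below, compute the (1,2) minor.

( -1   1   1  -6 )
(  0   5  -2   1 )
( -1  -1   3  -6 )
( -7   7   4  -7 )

-53

Delete row 1 and column 2; the remaining 3×3 submatrix is [0 -2 1; -1 3 -6; -7 4 -7].
Its determinant is -53.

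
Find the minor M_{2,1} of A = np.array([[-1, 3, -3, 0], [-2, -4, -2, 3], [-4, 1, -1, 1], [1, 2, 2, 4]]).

-12

Delete row 2 and column 1; the remaining 3×3 submatrix is [3 -3 0; 1 -1 1; 2 2 4].
Its determinant is -12.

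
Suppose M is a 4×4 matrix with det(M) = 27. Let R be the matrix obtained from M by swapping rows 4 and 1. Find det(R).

The determinant is -27.

Swapping two rows multiplies the determinant by −1.
det(R) = (-1)·(27) = -27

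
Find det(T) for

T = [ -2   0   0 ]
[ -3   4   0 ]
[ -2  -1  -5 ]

40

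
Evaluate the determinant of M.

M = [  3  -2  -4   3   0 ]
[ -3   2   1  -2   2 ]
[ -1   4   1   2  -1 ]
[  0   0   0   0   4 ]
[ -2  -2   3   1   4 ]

-720

Expand along row 4 (it has 4 zeros):
  − (4) · M_45   where M_45 = det([3 -2 -4 3; -3 2 1 -2; -1 4 1 2; -2 -2 3 1]) = 180
det = (-1)·(4)·(180) = -720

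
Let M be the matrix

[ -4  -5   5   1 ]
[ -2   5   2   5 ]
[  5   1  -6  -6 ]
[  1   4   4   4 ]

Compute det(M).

Expand along row 1:
  + (-4) · M_11   where M_11 = det([5 2 5; 1 -6 -6; 4 4 4]) = 84
  − (-5) · M_12   where M_12 = det([-2 2 5; 5 -6 -6; 1 4 4]) = 78
  + (5) · M_13   where M_13 = det([-2 5 5; 5 1 -6; 1 4 4]) = -91
  − (1) · M_14   where M_14 = det([-2 5 2; 5 1 -6; 1 4 4]) = -148
det = (+1)·(-4)·(84) + (-1)·(-5)·(78) + (+1)·(5)·(-91) + (-1)·(1)·(-148) = -253

|M| = -253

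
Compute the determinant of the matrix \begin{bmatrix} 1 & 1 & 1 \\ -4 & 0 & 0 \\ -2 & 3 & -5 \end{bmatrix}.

Expand along row 2:
  − (-4) · |1 1; 3 -5| = −(-4)·(-5 − 3) = -32

The determinant is -32.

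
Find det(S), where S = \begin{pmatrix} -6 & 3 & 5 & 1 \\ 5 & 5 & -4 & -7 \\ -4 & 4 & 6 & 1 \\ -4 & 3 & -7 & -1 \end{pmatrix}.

Expand along row 1:
  + (-6) · M_11   where M_11 = det([5 -4 -7; 4 6 1; 3 -7 -1]) = 299
  − (3) · M_12   where M_12 = det([5 -4 -7; -4 6 1; -4 -7 -1]) = -327
  + (5) · M_13   where M_13 = det([5 5 -7; -4 4 1; -4 3 -1]) = -103
  − (1) · M_14   where M_14 = det([5 5 -4; -4 4 6; -4 3 -7]) = -506
det = (+1)·(-6)·(299) + (-1)·(3)·(-327) + (+1)·(5)·(-103) + (-1)·(1)·(-506) = -822

|S| = -822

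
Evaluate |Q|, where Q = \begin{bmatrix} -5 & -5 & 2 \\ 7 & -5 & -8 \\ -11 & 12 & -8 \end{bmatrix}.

Expand along row 1:
  + (-5) · |-5 -8; 12 -8| = (-5)·(40 − (-96)) = -680
  − (-5) · |7 -8; -11 -8| = −(-5)·(-56 − 88) = -720
  + 2 · |7 -5; -11 12| = 2·(84 − 55) = 58
Sum: (-680) + (-720) + (58) = -1342

det(Q) = -1342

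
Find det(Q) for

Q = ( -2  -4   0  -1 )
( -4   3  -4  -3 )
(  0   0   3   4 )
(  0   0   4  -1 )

418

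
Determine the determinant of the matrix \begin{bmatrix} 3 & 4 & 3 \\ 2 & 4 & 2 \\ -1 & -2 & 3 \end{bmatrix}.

16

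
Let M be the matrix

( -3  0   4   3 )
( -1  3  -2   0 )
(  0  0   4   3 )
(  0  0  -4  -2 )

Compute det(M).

M is block upper-triangular with a 2×2 block and a 2×2 block on the diagonal, so its determinant equals the product of the determinants of the diagonal blocks.
det of the 2×2 block = -9
det of the 2×2 block = 4
det = (-9)·(4) = -36

det(M) = -36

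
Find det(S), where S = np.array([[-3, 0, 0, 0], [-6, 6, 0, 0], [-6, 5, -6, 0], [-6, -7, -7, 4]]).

S is lower triangular, so det(S) is the product of the diagonal entries:
det = (-3) · (6) · (-6) · (4) = 432

432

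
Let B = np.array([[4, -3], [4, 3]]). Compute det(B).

24

det(B) = 4·3 − (-3)·4 = 12 − (-12) = 24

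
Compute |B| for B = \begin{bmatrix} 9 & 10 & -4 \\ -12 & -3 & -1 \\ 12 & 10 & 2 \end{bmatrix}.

det(B) = 492

Expand along column 1:
  + 9 · |-3 -1; 10 2| = 9·(-6 − (-10)) = 36
  − (-12) · |10 -4; 10 2| = −(-12)·(20 − (-40)) = 720
  + 12 · |10 -4; -3 -1| = 12·(-10 − 12) = -264
Sum: (36) + (720) + (-264) = 492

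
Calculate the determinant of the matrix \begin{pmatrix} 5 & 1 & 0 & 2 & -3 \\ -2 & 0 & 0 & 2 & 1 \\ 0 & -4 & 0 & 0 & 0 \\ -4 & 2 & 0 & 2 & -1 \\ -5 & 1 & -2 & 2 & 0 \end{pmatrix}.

Expand along row 3 (it has 4 zeros):
  − (-4) · M_32   where M_32 = det([5 0 2 -3; -2 0 2 1; -4 0 2 -1; -5 -2 2 0]) = 88
det = (-1)·(-4)·(88) = 352

352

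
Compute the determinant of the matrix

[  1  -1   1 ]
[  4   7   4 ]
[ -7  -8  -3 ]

44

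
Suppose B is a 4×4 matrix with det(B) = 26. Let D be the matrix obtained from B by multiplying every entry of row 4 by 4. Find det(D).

det(D) = 104

Scaling one row by 4 multiplies the determinant by 4.
det(D) = (4)·(26) = 104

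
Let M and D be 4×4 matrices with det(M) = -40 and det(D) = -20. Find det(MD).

800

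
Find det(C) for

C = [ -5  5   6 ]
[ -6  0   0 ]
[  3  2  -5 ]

|C| = -222

Expand along row 2:
  − (-6) · |5 6; 2 -5| = −(-6)·(-25 − 12) = -222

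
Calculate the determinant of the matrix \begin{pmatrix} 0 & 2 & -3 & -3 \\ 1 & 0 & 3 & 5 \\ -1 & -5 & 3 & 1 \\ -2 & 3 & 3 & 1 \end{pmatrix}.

The determinant is 6.

Expand along row 1 (it has 1 zero):
  − (2) · M_12   where M_12 = det([1 3 5; -1 3 1; -2 3 1]) = 12
  + (-3) · M_13   where M_13 = det([1 0 5; -1 -5 1; -2 3 1]) = -73
  − (-3) · M_14   where M_14 = det([1 0 3; -1 -5 3; -2 3 3]) = -63
det = (-1)·(2)·(12) + (+1)·(-3)·(-73) + (-1)·(-3)·(-63) = 6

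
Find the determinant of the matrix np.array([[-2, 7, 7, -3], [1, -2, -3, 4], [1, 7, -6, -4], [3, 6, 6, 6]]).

-1227

Expand along row 1:
  + (-2) · M_11   where M_11 = det([-2 -3 4; 7 -6 -4; 6 6 6]) = 534
  − (7) · M_12   where M_12 = det([1 -3 4; 1 -6 -4; 3 6 6]) = 138
  + (7) · M_13   where M_13 = det([1 -2 4; 1 7 -4; 3 6 6]) = 42
  − (-3) · M_14   where M_14 = det([1 -2 -3; 1 7 -6; 3 6 6]) = 171
det = (+1)·(-2)·(534) + (-1)·(7)·(138) + (+1)·(7)·(42) + (-1)·(-3)·(171) = -1227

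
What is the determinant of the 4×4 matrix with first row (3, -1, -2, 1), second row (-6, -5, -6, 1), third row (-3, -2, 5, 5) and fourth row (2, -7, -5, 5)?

Expand along row 1:
  + (3) · M_11   where M_11 = det([-5 -6 1; -2 5 5; -7 -5 5]) = -55
  − (-1) · M_12   where M_12 = det([-6 -6 1; -3 5 5; 2 -5 5]) = -445
  + (-2) · M_13   where M_13 = det([-6 -5 1; -3 -2 5; 2 -7 5]) = -250
  − (1) · M_14   where M_14 = det([-6 -5 -6; -3 -2 5; 2 -7 -5]) = -395
det = (+1)·(3)·(-55) + (-1)·(-1)·(-445) + (+1)·(-2)·(-250) + (-1)·(1)·(-395) = 285

285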